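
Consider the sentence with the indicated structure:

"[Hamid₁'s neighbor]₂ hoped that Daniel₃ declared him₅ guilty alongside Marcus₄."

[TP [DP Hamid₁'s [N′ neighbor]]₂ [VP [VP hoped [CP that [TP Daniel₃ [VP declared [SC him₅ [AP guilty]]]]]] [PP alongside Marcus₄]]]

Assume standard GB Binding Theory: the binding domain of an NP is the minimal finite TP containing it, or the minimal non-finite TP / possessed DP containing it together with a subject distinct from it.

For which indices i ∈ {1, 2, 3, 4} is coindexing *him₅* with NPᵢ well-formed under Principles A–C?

*him* is a pronoun, so Principle B applies: it must be free in its binding domain.
Binding domain of *him₅*: the embedded TP, whose subject is Daniel₃.
*Hamid₁* and the pronoun do not c-command one another → neither Principle B nor Principle C is at stake; coindexation permitted.
*[Hamid₁'s neighbor]₂* c-commands the pronoun but from outside its binding domain, and is not c-commanded by it → coindexation permitted.
*Daniel₃* c-commands the pronoun within its binding domain → coindexation would violate Principle B.
*Marcus₄* and the pronoun do not c-command one another → neither Principle B nor Principle C is at stake; coindexation permitted.

{1, 2, 4}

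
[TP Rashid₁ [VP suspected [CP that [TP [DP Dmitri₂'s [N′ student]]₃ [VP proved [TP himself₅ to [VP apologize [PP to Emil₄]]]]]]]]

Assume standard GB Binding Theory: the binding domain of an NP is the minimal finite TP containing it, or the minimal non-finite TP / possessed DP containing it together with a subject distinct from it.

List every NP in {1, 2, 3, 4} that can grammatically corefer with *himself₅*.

{3}

*himself* is an anaphor, so Principle A applies: it must be bound in its binding domain.
Binding domain of *himself₅*: the embedded TP, whose subject is [Dmitri₂'s student]₃.
*Rashid₁* c-commands the anaphor but is outside its binding domain → cannot satisfy Principle A.
*Dmitri₂* does not c-command the anaphor → cannot bind it.
*[Dmitri₂'s student]₃* c-commands the anaphor within its binding domain → licit binder.
*Emil₄* does not c-command the anaphor → cannot bind it.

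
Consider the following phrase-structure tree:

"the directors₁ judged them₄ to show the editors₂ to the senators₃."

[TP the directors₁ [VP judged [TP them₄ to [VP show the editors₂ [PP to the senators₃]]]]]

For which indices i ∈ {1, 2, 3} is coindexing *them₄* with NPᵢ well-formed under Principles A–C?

*them* is a pronoun, so Principle B applies: it must be free in its binding domain.
Binding domain of *them₄*: the matrix TP, whose subject is the directors₁.
*the directors₁* c-commands the pronoun within its binding domain → coindexation would violate Principle B.
*the editors₂*: the pronoun c-commands this R-expression → coindexation would violate Principle C on *the editors₂*.
*the senators₃*: the pronoun c-commands this R-expression → coindexation would violate Principle C on *the senators₃*.

none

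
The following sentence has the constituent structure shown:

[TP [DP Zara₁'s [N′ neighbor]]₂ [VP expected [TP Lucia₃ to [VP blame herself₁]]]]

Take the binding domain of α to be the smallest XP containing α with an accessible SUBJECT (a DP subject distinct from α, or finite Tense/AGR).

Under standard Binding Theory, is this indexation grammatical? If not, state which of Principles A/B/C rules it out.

The two coindexed NPs are *Zara₁* and *herself₁*.
*herself₁* is an anaphor. Principle A requires it to be bound within its binding domain — the embedded TP, whose subject is Lucia₃.
Within that domain it is c-commanded by *Lucia₃*, which does not share its index.
*Zara₁* does not c-command the anaphor at all.
The anaphor is unbound in its domain → Principle A violation.

Principle A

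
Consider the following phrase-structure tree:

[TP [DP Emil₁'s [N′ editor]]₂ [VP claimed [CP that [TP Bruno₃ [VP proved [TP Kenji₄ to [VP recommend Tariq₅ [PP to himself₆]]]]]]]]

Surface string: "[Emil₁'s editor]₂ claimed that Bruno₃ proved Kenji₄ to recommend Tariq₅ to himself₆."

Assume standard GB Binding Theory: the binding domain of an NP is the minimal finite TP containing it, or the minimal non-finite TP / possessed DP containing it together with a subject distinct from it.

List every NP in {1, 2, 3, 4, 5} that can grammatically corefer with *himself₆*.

*himself* is an anaphor, so Principle A applies: it must be bound in its binding domain.
Binding domain of *himself₆*: the embedded TP, whose subject is Kenji₄.
*Emil₁* does not c-command the anaphor → cannot bind it.
*[Emil₁'s editor]₂* c-commands the anaphor but is outside its binding domain → cannot satisfy Principle A.
*Bruno₃* c-commands the anaphor but is outside its binding domain → cannot satisfy Principle A.
*Kenji₄* c-commands the anaphor within its binding domain → licit binder.
*Tariq₅* c-commands the anaphor within its binding domain → licit binder.

{4, 5}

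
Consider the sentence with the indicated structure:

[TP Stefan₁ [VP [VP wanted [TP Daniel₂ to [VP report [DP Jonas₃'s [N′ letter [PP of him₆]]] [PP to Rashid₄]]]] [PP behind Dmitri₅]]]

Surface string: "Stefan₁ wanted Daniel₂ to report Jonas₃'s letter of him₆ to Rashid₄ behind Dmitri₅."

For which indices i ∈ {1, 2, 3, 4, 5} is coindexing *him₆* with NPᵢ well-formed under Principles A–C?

{1, 2, 4, 5}

*him* is a pronoun, so Principle B applies: it must be free in its binding domain.
Binding domain of *him₆*: the possessed DP, whose subject is Jonas₃.
*Stefan₁* c-commands the pronoun but from outside its binding domain, and is not c-commanded by it → coindexation permitted.
*Daniel₂* c-commands the pronoun but from outside its binding domain, and is not c-commanded by it → coindexation permitted.
*Jonas₃* c-commands the pronoun within its binding domain → coindexation would violate Principle B.
*Rashid₄* and the pronoun do not c-command one another → neither Principle B nor Principle C is at stake; coindexation permitted.
*Dmitri₅* and the pronoun do not c-command one another → neither Principle B nor Principle C is at stake; coindexation permitted.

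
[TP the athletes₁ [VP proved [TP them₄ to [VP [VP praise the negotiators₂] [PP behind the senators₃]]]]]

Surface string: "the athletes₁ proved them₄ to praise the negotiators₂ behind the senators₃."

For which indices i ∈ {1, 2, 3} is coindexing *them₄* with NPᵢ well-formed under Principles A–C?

*them* is a pronoun, so Principle B applies: it must be free in its binding domain.
Binding domain of *them₄*: the matrix TP, whose subject is the athletes₁.
*the athletes₁* c-commands the pronoun within its binding domain → coindexation would violate Principle B.
*the negotiators₂*: the pronoun c-commands this R-expression → coindexation would violate Principle C on *the negotiators₂*.
*the senators₃*: the pronoun c-commands this R-expression → coindexation would violate Principle C on *the senators₃*.

none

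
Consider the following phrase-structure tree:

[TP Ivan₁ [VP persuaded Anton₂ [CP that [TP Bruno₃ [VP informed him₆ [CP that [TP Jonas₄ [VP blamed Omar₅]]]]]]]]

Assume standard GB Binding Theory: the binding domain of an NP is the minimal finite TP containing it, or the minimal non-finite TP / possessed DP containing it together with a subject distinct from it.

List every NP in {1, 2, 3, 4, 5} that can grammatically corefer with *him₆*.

{1, 2}

*him* is a pronoun, so Principle B applies: it must be free in its binding domain.
Binding domain of *him₆*: the embedded TP, whose subject is Bruno₃.
*Ivan₁* c-commands the pronoun but from outside its binding domain, and is not c-commanded by it → coindexation permitted.
*Anton₂* c-commands the pronoun but from outside its binding domain, and is not c-commanded by it → coindexation permitted.
*Bruno₃* c-commands the pronoun within its binding domain → coindexation would violate Principle B.
*Jonas₄*: the pronoun c-commands this R-expression → coindexation would violate Principle C on *Jonas₄*.
*Omar₅*: the pronoun c-commands this R-expression → coindexation would violate Principle C on *Omar₅*.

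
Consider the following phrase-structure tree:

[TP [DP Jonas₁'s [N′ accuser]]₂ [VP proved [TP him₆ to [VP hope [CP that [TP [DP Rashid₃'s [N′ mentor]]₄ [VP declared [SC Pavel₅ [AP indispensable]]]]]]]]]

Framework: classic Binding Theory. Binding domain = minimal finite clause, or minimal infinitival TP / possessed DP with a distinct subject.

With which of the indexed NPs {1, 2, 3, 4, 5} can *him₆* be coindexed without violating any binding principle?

{1}

*him* is a pronoun, so Principle B applies: it must be free in its binding domain.
Binding domain of *him₆*: the matrix TP, whose subject is [Jonas₁'s accuser]₂.
*Jonas₁* and the pronoun do not c-command one another → neither Principle B nor Principle C is at stake; coindexation permitted.
*[Jonas₁'s accuser]₂* c-commands the pronoun within its binding domain → coindexation would violate Principle B.
*Rashid₃*: the pronoun c-commands this R-expression → coindexation would violate Principle C on *Rashid₃*.
*[Rashid₃'s mentor]₄*: the pronoun c-commands this R-expression → coindexation would violate Principle C on *[Rashid₃'s mentor]₄*.
*Pavel₅*: the pronoun c-commands this R-expression → coindexation would violate Principle C on *Pavel₅*.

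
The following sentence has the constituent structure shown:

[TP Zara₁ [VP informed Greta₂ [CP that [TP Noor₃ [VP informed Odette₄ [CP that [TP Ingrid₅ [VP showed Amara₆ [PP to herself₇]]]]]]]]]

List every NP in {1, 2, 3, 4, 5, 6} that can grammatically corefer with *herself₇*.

{5, 6}

*herself* is an anaphor, so Principle A applies: it must be bound in its binding domain.
Binding domain of *herself₇*: the embedded TP, whose subject is Ingrid₅.
*Zara₁* c-commands the anaphor but is outside its binding domain → cannot satisfy Principle A.
*Greta₂* c-commands the anaphor but is outside its binding domain → cannot satisfy Principle A.
*Noor₃* c-commands the anaphor but is outside its binding domain → cannot satisfy Principle A.
*Odette₄* c-commands the anaphor but is outside its binding domain → cannot satisfy Principle A.
*Ingrid₅* c-commands the anaphor within its binding domain → licit binder.
*Amara₆* c-commands the anaphor within its binding domain → licit binder.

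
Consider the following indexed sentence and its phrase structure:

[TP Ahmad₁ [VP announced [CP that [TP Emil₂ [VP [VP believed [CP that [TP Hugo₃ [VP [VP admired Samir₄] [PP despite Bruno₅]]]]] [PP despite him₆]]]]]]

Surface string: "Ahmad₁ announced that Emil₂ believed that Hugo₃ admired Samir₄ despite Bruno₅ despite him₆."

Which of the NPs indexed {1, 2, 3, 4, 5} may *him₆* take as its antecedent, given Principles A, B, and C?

*him* is a pronoun, so Principle B applies: it must be free in its binding domain.
Binding domain of *him₆*: the embedded TP, whose subject is Emil₂.
*Ahmad₁* c-commands the pronoun but from outside its binding domain, and is not c-commanded by it → coindexation permitted.
*Emil₂* c-commands the pronoun within its binding domain → coindexation would violate Principle B.
*Hugo₃* and the pronoun do not c-command one another → neither Principle B nor Principle C is at stake; coindexation permitted.
*Samir₄* and the pronoun do not c-command one another → neither Principle B nor Principle C is at stake; coindexation permitted.
*Bruno₅* and the pronoun do not c-command one another → neither Principle B nor Principle C is at stake; coindexation permitted.

{1, 3, 4, 5}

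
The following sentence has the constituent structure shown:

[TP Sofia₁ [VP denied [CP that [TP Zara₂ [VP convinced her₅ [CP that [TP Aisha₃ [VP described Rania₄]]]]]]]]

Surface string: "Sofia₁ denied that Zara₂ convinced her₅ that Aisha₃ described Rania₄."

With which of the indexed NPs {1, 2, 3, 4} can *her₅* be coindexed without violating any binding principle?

*her* is a pronoun, so Principle B applies: it must be free in its binding domain.
Binding domain of *her₅*: the embedded TP, whose subject is Zara₂.
*Sofia₁* c-commands the pronoun but from outside its binding domain, and is not c-commanded by it → coindexation permitted.
*Zara₂* c-commands the pronoun within its binding domain → coindexation would violate Principle B.
*Aisha₃*: the pronoun c-commands this R-expression → coindexation would violate Principle C on *Aisha₃*.
*Rania₄*: the pronoun c-commands this R-expression → coindexation would violate Principle C on *Rania₄*.

{1}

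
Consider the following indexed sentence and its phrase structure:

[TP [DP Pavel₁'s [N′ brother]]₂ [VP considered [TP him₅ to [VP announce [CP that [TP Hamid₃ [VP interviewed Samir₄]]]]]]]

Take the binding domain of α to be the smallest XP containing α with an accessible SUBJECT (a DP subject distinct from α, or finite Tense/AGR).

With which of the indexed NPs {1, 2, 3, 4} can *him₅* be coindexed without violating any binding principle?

*him* is a pronoun, so Principle B applies: it must be free in its binding domain.
Binding domain of *him₅*: the matrix TP, whose subject is [Pavel₁'s brother]₂.
*Pavel₁* and the pronoun do not c-command one another → neither Principle B nor Principle C is at stake; coindexation permitted.
*[Pavel₁'s brother]₂* c-commands the pronoun within its binding domain → coindexation would violate Principle B.
*Hamid₃*: the pronoun c-commands this R-expression → coindexation would violate Principle C on *Hamid₃*.
*Samir₄*: the pronoun c-commands this R-expression → coindexation would violate Principle C on *Samir₄*.

{1}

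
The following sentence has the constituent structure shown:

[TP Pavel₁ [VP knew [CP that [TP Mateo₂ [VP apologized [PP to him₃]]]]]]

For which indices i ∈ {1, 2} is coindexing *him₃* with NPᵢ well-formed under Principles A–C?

{1}

*him* is a pronoun, so Principle B applies: it must be free in its binding domain.
Binding domain of *him₃*: the embedded TP, whose subject is Mateo₂.
*Pavel₁* c-commands the pronoun but from outside its binding domain, and is not c-commanded by it → coindexation permitted.
*Mateo₂* c-commands the pronoun within its binding domain → coindexation would violate Principle B.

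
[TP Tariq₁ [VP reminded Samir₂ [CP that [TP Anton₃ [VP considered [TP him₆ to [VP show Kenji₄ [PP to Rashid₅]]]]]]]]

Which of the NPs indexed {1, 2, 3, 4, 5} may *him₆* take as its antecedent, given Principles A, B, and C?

{1, 2}

*him* is a pronoun, so Principle B applies: it must be free in its binding domain.
Binding domain of *him₆*: the embedded TP, whose subject is Anton₃.
*Tariq₁* c-commands the pronoun but from outside its binding domain, and is not c-commanded by it → coindexation permitted.
*Samir₂* c-commands the pronoun but from outside its binding domain, and is not c-commanded by it → coindexation permitted.
*Anton₃* c-commands the pronoun within its binding domain → coindexation would violate Principle B.
*Kenji₄*: the pronoun c-commands this R-expression → coindexation would violate Principle C on *Kenji₄*.
*Rashid₅*: the pronoun c-commands this R-expression → coindexation would violate Principle C on *Rashid₅*.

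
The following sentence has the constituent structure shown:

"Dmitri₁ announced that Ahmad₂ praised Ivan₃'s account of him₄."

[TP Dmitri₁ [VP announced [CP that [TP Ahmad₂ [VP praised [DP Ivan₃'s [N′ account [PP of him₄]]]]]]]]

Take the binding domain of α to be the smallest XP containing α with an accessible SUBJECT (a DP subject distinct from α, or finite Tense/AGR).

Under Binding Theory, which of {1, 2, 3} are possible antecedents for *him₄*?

*him* is a pronoun, so Principle B applies: it must be free in its binding domain.
Binding domain of *him₄*: the possessed DP, whose subject is Ivan₃.
*Dmitri₁* c-commands the pronoun but from outside its binding domain, and is not c-commanded by it → coindexation permitted.
*Ahmad₂* c-commands the pronoun but from outside its binding domain, and is not c-commanded by it → coindexation permitted.
*Ivan₃* c-commands the pronoun within its binding domain → coindexation would violate Principle B.

{1, 2}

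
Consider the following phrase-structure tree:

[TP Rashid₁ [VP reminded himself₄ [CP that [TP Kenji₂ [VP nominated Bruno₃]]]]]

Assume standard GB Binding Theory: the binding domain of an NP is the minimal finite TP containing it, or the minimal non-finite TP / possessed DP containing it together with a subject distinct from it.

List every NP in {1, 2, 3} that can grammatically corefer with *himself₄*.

{1}

*himself* is an anaphor, so Principle A applies: it must be bound in its binding domain.
Binding domain of *himself₄*: the matrix TP, whose subject is Rashid₁.
*Rashid₁* c-commands the anaphor within its binding domain → licit binder.
*Kenji₂* does not c-command the anaphor → cannot bind it.
*Bruno₃* does not c-command the anaphor → cannot bind it.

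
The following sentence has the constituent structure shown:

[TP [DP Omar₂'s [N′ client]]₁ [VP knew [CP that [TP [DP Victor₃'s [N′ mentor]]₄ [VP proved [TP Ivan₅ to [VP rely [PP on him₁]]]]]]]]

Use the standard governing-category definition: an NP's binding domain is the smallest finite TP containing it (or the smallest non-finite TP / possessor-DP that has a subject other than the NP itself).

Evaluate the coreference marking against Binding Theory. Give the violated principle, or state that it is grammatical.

The two coindexed NPs are *[Omar₂'s client]₁* and *him₁*.
*him₁* is a pronoun; its binding domain is the embedded TP, whose subject is Ivan₅. Within that domain it is c-commanded only by *Ivan₅*, which carries a different index — the pronoun is free locally, so Principle B holds.
*[Omar₂'s client]₁* is an R-expression; *him₁* does not c-command it, and no other NP shares its index, so Principle C is satisfied.
All principles are respected.

grammatical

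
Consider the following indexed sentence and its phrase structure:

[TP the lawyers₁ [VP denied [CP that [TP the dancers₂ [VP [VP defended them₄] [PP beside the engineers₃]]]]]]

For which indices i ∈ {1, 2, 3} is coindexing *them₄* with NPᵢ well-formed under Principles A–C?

*them* is a pronoun, so Principle B applies: it must be free in its binding domain.
Binding domain of *them₄*: the embedded TP, whose subject is the dancers₂.
*the lawyers₁* c-commands the pronoun but from outside its binding domain, and is not c-commanded by it → coindexation permitted.
*the dancers₂* c-commands the pronoun within its binding domain → coindexation would violate Principle B.
*the engineers₃* and the pronoun do not c-command one another → neither Principle B nor Principle C is at stake; coindexation permitted.

{1, 3}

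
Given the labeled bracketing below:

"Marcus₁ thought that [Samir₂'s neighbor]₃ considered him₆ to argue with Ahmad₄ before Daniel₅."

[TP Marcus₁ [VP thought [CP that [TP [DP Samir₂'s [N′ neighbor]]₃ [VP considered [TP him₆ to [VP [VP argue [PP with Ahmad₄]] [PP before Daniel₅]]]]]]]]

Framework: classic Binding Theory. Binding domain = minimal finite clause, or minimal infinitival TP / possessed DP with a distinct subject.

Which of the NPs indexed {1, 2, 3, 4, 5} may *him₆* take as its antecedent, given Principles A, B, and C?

{1, 2}

*him* is a pronoun, so Principle B applies: it must be free in its binding domain.
Binding domain of *him₆*: the embedded TP, whose subject is [Samir₂'s neighbor]₃.
*Marcus₁* c-commands the pronoun but from outside its binding domain, and is not c-commanded by it → coindexation permitted.
*Samir₂* and the pronoun do not c-command one another → neither Principle B nor Principle C is at stake; coindexation permitted.
*[Samir₂'s neighbor]₃* c-commands the pronoun within its binding domain → coindexation would violate Principle B.
*Ahmad₄*: the pronoun c-commands this R-expression → coindexation would violate Principle C on *Ahmad₄*.
*Daniel₅*: the pronoun c-commands this R-expression → coindexation would violate Principle C on *Daniel₅*.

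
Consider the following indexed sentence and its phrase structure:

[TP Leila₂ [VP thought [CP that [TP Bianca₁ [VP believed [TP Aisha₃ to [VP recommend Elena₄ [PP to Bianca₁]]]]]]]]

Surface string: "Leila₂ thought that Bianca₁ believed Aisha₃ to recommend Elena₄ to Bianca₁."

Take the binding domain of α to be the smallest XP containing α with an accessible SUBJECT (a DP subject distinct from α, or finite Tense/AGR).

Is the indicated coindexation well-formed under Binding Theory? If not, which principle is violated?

The two coindexed NPs are *Bianca₁* (the higher occurrence) and *Bianca₁* (the lower occurrence).
*Bianca₁* (the lower occurrence) is an R-expression. Principle C requires it to be free everywhere.
*Bianca₁* (the higher occurrence) c-commands it and carries the same index.
The R-expression is bound → Principle C violation.

Principle C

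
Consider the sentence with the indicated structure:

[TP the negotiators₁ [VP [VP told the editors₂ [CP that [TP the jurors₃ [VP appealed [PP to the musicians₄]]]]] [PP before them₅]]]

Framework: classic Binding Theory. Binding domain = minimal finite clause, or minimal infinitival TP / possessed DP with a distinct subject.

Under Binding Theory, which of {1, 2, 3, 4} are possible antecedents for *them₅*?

*them* is a pronoun, so Principle B applies: it must be free in its binding domain.
Binding domain of *them₅*: the matrix TP, whose subject is the negotiators₁.
*the negotiators₁* c-commands the pronoun within its binding domain → coindexation would violate Principle B.
*the editors₂* and the pronoun do not c-command one another → neither Principle B nor Principle C is at stake; coindexation permitted.
*the jurors₃* and the pronoun do not c-command one another → neither Principle B nor Principle C is at stake; coindexation permitted.
*the musicians₄* and the pronoun do not c-command one another → neither Principle B nor Principle C is at stake; coindexation permitted.

{2, 3, 4}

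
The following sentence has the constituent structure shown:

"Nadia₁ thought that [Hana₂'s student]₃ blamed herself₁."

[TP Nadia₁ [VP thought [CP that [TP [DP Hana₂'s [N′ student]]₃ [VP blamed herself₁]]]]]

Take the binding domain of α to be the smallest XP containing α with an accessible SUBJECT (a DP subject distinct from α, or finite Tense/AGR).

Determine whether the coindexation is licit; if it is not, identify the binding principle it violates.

The two coindexed NPs are *Nadia₁* and *herself₁*.
*herself₁* is an anaphor. Principle A requires it to be bound within its binding domain — the embedded TP, whose subject is [Hana₂'s student]₃.
Within that domain it is c-commanded by *[Hana₂'s student]₃*, which does not share its index.
*Nadia₁* does c-command the anaphor, but from outside its binding domain.
The anaphor is unbound in its domain → Principle A violation.

Principle A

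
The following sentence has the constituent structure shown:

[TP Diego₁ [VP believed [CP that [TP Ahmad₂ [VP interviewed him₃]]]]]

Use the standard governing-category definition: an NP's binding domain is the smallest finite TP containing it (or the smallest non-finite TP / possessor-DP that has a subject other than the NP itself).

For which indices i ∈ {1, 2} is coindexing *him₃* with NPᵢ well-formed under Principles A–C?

{1}

*him* is a pronoun, so Principle B applies: it must be free in its binding domain.
Binding domain of *him₃*: the embedded TP, whose subject is Ahmad₂.
*Diego₁* c-commands the pronoun but from outside its binding domain, and is not c-commanded by it → coindexation permitted.
*Ahmad₂* c-commands the pronoun within its binding domain → coindexation would violate Principle B.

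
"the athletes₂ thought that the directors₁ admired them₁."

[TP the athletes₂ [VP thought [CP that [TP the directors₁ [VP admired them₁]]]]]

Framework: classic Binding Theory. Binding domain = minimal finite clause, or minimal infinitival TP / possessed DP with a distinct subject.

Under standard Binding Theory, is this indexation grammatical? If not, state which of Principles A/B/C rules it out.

Principle B

The two coindexed NPs are *the directors₁* and *them₁*.
*them₁* is a pronoun. Its binding domain is the embedded TP, whose subject is the directors₁.
*the directors₁* c-commands it within that domain and carries the same index.
The pronoun is locally bound → Principle B violation.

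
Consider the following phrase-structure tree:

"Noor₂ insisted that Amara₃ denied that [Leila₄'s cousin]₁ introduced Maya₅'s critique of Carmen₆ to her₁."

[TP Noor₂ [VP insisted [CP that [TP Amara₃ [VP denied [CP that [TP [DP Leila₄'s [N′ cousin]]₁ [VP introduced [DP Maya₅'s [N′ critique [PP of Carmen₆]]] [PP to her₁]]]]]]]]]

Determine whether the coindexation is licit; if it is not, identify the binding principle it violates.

The two coindexed NPs are *[Leila₄'s cousin]₁* and *her₁*.
*her₁* is a pronoun. Its binding domain is the embedded TP, whose subject is [Leila₄'s cousin]₁.
*[Leila₄'s cousin]₁* c-commands it within that domain and carries the same index.
The pronoun is locally bound → Principle B violation.

Principle B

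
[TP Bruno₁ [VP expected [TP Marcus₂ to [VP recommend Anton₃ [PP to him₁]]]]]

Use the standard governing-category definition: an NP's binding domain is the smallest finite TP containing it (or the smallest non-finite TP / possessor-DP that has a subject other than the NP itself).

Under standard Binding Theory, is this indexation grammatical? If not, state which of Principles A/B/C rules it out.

grammatical

The two coindexed NPs are *Bruno₁* and *him₁*.
*him₁* is a pronoun; its binding domain is the embedded TP, whose subject is Marcus₂. Within that domain it is c-commanded only by *Marcus₂*, *Anton₃*, which carry a different index — the pronoun is free locally, so Principle B holds.
*Bruno₁* is an R-expression; *him₁* does not c-command it, and no other NP shares its index, so Principle C is satisfied.
All principles are respected.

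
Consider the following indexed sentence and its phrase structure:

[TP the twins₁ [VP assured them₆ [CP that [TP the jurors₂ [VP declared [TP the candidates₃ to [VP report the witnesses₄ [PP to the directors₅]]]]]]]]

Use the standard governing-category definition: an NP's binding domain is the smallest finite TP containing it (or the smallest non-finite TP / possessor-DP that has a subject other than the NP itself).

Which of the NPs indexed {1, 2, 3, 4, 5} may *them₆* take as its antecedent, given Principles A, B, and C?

none

*them* is a pronoun, so Principle B applies: it must be free in its binding domain.
Binding domain of *them₆*: the matrix TP, whose subject is the twins₁.
*the twins₁* c-commands the pronoun within its binding domain → coindexation would violate Principle B.
*the jurors₂*: the pronoun c-commands this R-expression → coindexation would violate Principle C on *the jurors₂*.
*the candidates₃*: the pronoun c-commands this R-expression → coindexation would violate Principle C on *the candidates₃*.
*the witnesses₄*: the pronoun c-commands this R-expression → coindexation would violate Principle C on *the witnesses₄*.
*the directors₅*: the pronoun c-commands this R-expression → coindexation would violate Principle C on *the directors₅*.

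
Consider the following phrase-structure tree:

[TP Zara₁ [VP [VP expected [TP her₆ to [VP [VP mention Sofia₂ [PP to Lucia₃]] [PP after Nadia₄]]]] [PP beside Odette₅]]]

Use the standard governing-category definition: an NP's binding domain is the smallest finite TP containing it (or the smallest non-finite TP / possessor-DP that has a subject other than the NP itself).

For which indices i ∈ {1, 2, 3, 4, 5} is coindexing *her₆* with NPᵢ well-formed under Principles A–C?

*her* is a pronoun, so Principle B applies: it must be free in its binding domain.
Binding domain of *her₆*: the matrix TP, whose subject is Zara₁.
*Zara₁* c-commands the pronoun within its binding domain → coindexation would violate Principle B.
*Sofia₂*: the pronoun c-commands this R-expression → coindexation would violate Principle C on *Sofia₂*.
*Lucia₃*: the pronoun c-commands this R-expression → coindexation would violate Principle C on *Lucia₃*.
*Nadia₄*: the pronoun c-commands this R-expression → coindexation would violate Principle C on *Nadia₄*.
*Odette₅* and the pronoun do not c-command one another → neither Principle B nor Principle C is at stake; coindexation permitted.

{5}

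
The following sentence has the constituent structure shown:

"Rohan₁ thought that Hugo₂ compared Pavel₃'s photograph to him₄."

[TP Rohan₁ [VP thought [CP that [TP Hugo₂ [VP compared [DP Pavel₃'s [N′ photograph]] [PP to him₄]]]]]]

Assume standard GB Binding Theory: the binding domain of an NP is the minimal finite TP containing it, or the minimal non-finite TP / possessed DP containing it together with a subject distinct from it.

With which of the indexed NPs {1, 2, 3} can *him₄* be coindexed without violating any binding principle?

{1, 3}

*him* is a pronoun, so Principle B applies: it must be free in its binding domain.
Binding domain of *him₄*: the embedded TP, whose subject is Hugo₂.
*Rohan₁* c-commands the pronoun but from outside its binding domain, and is not c-commanded by it → coindexation permitted.
*Hugo₂* c-commands the pronoun within its binding domain → coindexation would violate Principle B.
*Pavel₃* and the pronoun do not c-command one another → neither Principle B nor Principle C is at stake; coindexation permitted.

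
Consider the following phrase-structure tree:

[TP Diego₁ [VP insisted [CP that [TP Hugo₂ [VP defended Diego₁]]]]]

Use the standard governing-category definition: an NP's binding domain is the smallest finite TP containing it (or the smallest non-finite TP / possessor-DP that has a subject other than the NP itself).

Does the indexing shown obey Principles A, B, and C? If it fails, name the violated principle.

The two coindexed NPs are *Diego₁* (the higher occurrence) and *Diego₁* (the lower occurrence).
*Diego₁* (the lower occurrence) is an R-expression. Principle C requires it to be free everywhere.
*Diego₁* (the higher occurrence) c-commands it and carries the same index.
The R-expression is bound → Principle C violation.

Principle C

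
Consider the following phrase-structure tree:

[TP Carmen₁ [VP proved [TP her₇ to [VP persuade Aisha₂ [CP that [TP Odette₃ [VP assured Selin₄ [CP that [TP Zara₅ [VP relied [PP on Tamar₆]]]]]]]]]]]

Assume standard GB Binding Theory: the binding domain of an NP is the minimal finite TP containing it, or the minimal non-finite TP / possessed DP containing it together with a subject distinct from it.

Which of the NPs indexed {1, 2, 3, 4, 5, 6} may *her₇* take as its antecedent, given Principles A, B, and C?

none

*her* is a pronoun, so Principle B applies: it must be free in its binding domain.
Binding domain of *her₇*: the matrix TP, whose subject is Carmen₁.
*Carmen₁* c-commands the pronoun within its binding domain → coindexation would violate Principle B.
*Aisha₂*: the pronoun c-commands this R-expression → coindexation would violate Principle C on *Aisha₂*.
*Odette₃*: the pronoun c-commands this R-expression → coindexation would violate Principle C on *Odette₃*.
*Selin₄*: the pronoun c-commands this R-expression → coindexation would violate Principle C on *Selin₄*.
*Zara₅*: the pronoun c-commands this R-expression → coindexation would violate Principle C on *Zara₅*.
*Tamar₆*: the pronoun c-commands this R-expression → coindexation would violate Principle C on *Tamar₆*.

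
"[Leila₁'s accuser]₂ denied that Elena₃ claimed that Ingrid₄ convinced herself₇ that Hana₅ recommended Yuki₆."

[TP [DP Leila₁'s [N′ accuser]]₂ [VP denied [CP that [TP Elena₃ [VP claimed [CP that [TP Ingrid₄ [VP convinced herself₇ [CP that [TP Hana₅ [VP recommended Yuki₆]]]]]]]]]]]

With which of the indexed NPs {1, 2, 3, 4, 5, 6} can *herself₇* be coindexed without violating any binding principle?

*herself* is an anaphor, so Principle A applies: it must be bound in its binding domain.
Binding domain of *herself₇*: the embedded TP, whose subject is Ingrid₄.
*Leila₁* does not c-command the anaphor → cannot bind it.
*[Leila₁'s accuser]₂* c-commands the anaphor but is outside its binding domain → cannot satisfy Principle A.
*Elena₃* c-commands the anaphor but is outside its binding domain → cannot satisfy Principle A.
*Ingrid₄* c-commands the anaphor within its binding domain → licit binder.
*Hana₅* does not c-command the anaphor → cannot bind it.
*Yuki₆* does not c-command the anaphor → cannot bind it.

{4}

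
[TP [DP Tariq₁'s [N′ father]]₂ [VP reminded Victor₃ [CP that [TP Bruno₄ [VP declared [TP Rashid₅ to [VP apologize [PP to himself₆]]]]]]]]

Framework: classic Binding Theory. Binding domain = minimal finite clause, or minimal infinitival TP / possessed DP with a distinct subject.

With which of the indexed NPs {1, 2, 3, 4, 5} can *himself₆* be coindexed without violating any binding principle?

{5}

*himself* is an anaphor, so Principle A applies: it must be bound in its binding domain.
Binding domain of *himself₆*: the embedded TP, whose subject is Rashid₅.
*Tariq₁* does not c-command the anaphor → cannot bind it.
*[Tariq₁'s father]₂* c-commands the anaphor but is outside its binding domain → cannot satisfy Principle A.
*Victor₃* c-commands the anaphor but is outside its binding domain → cannot satisfy Principle A.
*Bruno₄* c-commands the anaphor but is outside its binding domain → cannot satisfy Principle A.
*Rashid₅* c-commands the anaphor within its binding domain → licit binder.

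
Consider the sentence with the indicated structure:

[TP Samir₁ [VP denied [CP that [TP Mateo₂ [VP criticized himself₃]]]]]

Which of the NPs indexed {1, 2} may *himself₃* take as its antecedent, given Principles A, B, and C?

*himself* is an anaphor, so Principle A applies: it must be bound in its binding domain.
Binding domain of *himself₃*: the embedded TP, whose subject is Mateo₂.
*Samir₁* c-commands the anaphor but is outside its binding domain → cannot satisfy Principle A.
*Mateo₂* c-commands the anaphor within its binding domain → licit binder.

{2}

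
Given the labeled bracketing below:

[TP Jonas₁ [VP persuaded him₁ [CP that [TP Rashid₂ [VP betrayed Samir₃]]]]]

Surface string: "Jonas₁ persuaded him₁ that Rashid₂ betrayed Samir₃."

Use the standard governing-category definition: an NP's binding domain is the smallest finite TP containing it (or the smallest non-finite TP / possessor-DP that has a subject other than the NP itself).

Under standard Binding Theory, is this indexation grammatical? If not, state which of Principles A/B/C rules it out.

Principle B

The two coindexed NPs are *Jonas₁* and *him₁*.
*him₁* is a pronoun. Its binding domain is the matrix TP, whose subject is Jonas₁.
*Jonas₁* c-commands it within that domain and carries the same index.
The pronoun is locally bound → Principle B violation.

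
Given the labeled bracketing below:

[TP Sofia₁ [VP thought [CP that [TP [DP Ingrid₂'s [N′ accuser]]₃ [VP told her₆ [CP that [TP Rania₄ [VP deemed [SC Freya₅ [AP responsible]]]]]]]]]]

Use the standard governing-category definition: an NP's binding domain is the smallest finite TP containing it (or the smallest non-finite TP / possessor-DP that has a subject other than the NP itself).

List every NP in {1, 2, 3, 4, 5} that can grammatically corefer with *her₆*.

*her* is a pronoun, so Principle B applies: it must be free in its binding domain.
Binding domain of *her₆*: the embedded TP, whose subject is [Ingrid₂'s accuser]₃.
*Sofia₁* c-commands the pronoun but from outside its binding domain, and is not c-commanded by it → coindexation permitted.
*Ingrid₂* and the pronoun do not c-command one another → neither Principle B nor Principle C is at stake; coindexation permitted.
*[Ingrid₂'s accuser]₃* c-commands the pronoun within its binding domain → coindexation would violate Principle B.
*Rania₄*: the pronoun c-commands this R-expression → coindexation would violate Principle C on *Rania₄*.
*Freya₅*: the pronoun c-commands this R-expression → coindexation would violate Principle C on *Freya₅*.

{1, 2}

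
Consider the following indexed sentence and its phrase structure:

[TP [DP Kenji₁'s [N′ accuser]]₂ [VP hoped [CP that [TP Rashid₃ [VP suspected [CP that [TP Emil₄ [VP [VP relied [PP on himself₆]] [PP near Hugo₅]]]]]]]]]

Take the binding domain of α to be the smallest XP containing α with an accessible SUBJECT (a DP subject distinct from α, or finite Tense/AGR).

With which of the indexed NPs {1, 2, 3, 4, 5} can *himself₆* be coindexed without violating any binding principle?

*himself* is an anaphor, so Principle A applies: it must be bound in its binding domain.
Binding domain of *himself₆*: the embedded TP, whose subject is Emil₄.
*Kenji₁* does not c-command the anaphor → cannot bind it.
*[Kenji₁'s accuser]₂* c-commands the anaphor but is outside its binding domain → cannot satisfy Principle A.
*Rashid₃* c-commands the anaphor but is outside its binding domain → cannot satisfy Principle A.
*Emil₄* c-commands the anaphor within its binding domain → licit binder.
*Hugo₅* does not c-command the anaphor → cannot bind it.

{4}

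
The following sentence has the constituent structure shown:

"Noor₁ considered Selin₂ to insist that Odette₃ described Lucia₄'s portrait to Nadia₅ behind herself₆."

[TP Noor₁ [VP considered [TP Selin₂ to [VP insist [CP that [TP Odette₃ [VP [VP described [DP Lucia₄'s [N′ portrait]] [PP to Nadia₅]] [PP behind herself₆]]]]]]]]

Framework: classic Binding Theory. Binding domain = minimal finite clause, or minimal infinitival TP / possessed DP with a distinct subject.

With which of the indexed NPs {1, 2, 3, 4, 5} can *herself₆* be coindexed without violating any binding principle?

*herself* is an anaphor, so Principle A applies: it must be bound in its binding domain.
Binding domain of *herself₆*: the embedded TP, whose subject is Odette₃.
*Noor₁* c-commands the anaphor but is outside its binding domain → cannot satisfy Principle A.
*Selin₂* c-commands the anaphor but is outside its binding domain → cannot satisfy Principle A.
*Odette₃* c-commands the anaphor within its binding domain → licit binder.
*Lucia₄* does not c-command the anaphor → cannot bind it.
*Nadia₅* does not c-command the anaphor → cannot bind it.

{3}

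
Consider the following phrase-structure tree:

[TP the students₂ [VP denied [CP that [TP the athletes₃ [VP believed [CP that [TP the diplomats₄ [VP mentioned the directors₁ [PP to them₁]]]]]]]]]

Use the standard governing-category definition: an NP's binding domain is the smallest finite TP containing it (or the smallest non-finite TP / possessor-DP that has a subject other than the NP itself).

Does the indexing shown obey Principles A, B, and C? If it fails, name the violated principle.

The two coindexed NPs are *the directors₁* and *them₁*.
*them₁* is a pronoun. Its binding domain is the embedded TP, whose subject is the diplomats₄.
*the directors₁* c-commands it within that domain and carries the same index.
The pronoun is locally bound → Principle B violation.

Principle B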